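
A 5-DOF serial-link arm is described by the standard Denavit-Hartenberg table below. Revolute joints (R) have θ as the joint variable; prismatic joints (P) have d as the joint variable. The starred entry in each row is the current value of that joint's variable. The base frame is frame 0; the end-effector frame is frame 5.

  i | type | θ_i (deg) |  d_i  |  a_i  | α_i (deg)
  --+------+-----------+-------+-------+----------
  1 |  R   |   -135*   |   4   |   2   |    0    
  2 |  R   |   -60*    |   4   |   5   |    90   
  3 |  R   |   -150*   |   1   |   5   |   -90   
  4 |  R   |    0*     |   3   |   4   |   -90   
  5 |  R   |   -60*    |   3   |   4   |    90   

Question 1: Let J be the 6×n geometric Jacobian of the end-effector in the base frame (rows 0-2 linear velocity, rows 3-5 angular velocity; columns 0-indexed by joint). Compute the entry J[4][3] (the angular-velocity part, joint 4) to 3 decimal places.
0.129

axis z_3 = (-0.4830,0.1294,-0.8660); lever o_n−o_3 = (1.1207,-3.4061,-8.5981)
cross product → J_v[:, 3] = (-4.0625,-5.1231,1.5000)
J_ω[:, 3] = z_3
entry J[4][3] = 0.1294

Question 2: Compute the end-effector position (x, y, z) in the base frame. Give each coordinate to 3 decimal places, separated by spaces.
after link 1: o_1 = (-1.4142, -1.4142, 4.0000)
after link 2: o_2 = (-6.2438, -0.1201, 8.0000)
after link 3: o_3 = (-1.8024, -0.2749, 5.5000)
after link 4: o_4 = (0.0947, -0.7833, 0.9019)
after link 5: o_5 = (-0.6817, -3.6810, -3.0981)

-0.682 -3.681 -3.098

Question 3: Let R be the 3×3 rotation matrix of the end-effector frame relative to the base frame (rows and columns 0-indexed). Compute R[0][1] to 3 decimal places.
-0.259

End-effector y-axis (col 1 of R) = (-0.2588,-0.9659,-0.0000)
R[0][1] = -0.2588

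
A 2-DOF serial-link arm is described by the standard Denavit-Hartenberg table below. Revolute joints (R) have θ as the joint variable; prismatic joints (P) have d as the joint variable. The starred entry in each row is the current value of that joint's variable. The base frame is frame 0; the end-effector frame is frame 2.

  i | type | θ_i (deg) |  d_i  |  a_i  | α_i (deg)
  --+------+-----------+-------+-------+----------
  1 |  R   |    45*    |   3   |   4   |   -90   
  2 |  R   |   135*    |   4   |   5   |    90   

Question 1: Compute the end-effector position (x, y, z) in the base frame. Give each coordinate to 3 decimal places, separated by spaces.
after link 1: o_1 = (2.8284, 2.8284, 3.0000)
after link 2: o_2 = (-2.5000, 3.1569, -0.5355)

-2.500 3.157 -0.536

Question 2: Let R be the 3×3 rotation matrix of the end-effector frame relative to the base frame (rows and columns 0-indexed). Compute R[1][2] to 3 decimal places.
0.500

End-effector z-axis (col 2 of R) = (0.5000,0.5000,-0.7071)
R[1][2] = 0.5000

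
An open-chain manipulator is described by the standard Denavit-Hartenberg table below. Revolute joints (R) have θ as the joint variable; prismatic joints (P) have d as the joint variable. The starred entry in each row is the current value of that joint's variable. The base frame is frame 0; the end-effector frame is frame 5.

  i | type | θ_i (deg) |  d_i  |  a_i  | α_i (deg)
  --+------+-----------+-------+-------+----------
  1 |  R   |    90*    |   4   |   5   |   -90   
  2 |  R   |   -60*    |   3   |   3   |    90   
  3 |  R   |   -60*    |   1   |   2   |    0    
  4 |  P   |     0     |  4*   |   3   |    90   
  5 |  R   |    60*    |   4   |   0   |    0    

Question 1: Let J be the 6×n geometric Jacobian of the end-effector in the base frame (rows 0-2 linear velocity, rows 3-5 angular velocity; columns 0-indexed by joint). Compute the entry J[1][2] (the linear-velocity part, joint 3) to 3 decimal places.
3.165

axis z_2 = (-0.0000,-0.8660,0.5000); lever o_n−o_2 = (6.3301,-4.8122,1.6651)
cross product → J_v[:, 2] = (0.9641,3.1651,5.4821)
J_ω[:, 2] = z_2
entry J[1][2] = 3.1651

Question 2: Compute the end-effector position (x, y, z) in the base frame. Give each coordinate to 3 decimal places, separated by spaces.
3.330 1.688 8.263

after link 1: o_1 = (0.0000, 5.0000, 4.0000)
after link 2: o_2 = (-3.0000, 6.5000, 6.5981)
after link 3: o_3 = (-1.2679, 6.1340, 7.9641)
after link 4: o_4 = (1.3301, 3.4199, 11.2631)
after link 5: o_5 = (3.3301, 1.6878, 8.2631)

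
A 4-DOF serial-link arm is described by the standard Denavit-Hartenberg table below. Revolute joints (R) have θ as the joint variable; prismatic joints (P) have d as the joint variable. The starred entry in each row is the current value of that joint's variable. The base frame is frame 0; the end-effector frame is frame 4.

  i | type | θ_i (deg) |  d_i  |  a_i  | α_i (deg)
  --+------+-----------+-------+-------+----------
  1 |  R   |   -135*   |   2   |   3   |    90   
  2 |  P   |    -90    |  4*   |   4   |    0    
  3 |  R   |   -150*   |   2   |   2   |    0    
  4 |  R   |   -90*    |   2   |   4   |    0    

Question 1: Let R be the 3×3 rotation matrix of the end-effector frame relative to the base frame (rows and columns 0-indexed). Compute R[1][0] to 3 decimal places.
End-effector x-axis (col 0 of R) = (-0.6124,-0.6124,0.5000)
R[1][0] = -0.6124

-0.612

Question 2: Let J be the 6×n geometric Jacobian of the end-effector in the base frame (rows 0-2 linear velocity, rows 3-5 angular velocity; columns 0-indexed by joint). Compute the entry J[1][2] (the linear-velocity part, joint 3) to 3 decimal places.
2.639

axis z_2 = (-0.7071,0.7071,0.0000); lever o_n−o_2 = (-4.5708,1.0860,3.7321)
cross product → J_v[:, 2] = (2.6390,2.6390,2.4641)
J_ω[:, 2] = z_2
entry J[1][2] = 2.6390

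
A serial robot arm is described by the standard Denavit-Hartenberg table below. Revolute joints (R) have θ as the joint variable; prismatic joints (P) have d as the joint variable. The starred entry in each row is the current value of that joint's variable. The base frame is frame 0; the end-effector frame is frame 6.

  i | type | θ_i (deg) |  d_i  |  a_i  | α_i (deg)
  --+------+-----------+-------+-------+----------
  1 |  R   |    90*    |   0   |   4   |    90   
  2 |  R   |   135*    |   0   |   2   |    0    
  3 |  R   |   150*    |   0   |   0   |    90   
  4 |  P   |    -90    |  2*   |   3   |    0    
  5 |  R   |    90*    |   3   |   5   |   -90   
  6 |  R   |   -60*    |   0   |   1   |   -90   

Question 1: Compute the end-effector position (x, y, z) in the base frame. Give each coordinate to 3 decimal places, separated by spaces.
after link 1: o_1 = (0.0000, 4.0000, 0.0000)
after link 2: o_2 = (0.0000, 2.5858, 1.4142)
after link 3: o_3 = (0.0000, 2.5858, 1.4142)
after link 4: o_4 = (-3.0000, 0.6539, 0.8966)
after link 5: o_5 = (-3.0000, -0.9497, -4.7095)
after link 6: o_6 = (-3.0000, -1.6569, -5.4166)

-3.000 -1.657 -5.417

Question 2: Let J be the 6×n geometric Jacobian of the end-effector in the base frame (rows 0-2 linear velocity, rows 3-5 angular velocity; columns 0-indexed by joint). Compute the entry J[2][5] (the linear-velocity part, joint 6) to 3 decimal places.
-0.707

axis z_5 = (1.0000,-0.0000,0.0000); lever o_n−o_5 = (0.0000,-0.7071,-0.7071)
cross product → J_v[:, 5] = (0.0000,0.7071,-0.7071)
J_ω[:, 5] = z_5
entry J[2][5] = -0.7071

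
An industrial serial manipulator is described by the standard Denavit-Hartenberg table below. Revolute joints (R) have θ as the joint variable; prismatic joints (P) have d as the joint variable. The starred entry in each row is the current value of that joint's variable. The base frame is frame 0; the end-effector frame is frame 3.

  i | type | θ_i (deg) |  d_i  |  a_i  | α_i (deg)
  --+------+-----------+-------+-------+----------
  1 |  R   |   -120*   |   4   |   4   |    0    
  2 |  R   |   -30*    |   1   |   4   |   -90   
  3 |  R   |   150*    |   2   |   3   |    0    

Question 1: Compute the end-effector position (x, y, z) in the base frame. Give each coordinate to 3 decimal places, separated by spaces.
after link 1: o_1 = (-2.0000, -3.4641, 4.0000)
after link 2: o_2 = (-5.4641, -5.4641, 5.0000)
after link 3: o_3 = (-2.2141, -5.8971, 3.5000)

-2.214 -5.897 3.500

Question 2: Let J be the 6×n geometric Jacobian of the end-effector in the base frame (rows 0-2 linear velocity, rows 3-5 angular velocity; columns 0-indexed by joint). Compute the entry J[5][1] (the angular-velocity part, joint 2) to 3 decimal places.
axis z_1 = (0.0000,0.0000,1.0000); lever o_n−o_1 = (-0.2141,-2.4330,-0.5000)
cross product → J_v[:, 1] = (2.4330,-0.2141,0.0000)
J_ω[:, 1] = z_1
entry J[5][1] = 1.0000

1.000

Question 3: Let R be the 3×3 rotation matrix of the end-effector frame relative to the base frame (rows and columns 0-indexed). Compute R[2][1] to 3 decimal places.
0.866

End-effector y-axis (col 1 of R) = (0.4330,0.2500,0.8660)
R[2][1] = 0.8660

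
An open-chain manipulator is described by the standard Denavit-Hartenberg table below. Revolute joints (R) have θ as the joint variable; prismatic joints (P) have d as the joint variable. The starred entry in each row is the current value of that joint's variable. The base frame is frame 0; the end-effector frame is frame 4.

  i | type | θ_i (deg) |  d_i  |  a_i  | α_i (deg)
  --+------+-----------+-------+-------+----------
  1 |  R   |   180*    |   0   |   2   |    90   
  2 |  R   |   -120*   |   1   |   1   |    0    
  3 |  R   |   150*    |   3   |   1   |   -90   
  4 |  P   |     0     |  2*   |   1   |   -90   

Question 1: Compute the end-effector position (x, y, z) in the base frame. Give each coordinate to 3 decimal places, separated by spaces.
after link 1: o_1 = (-2.0000, 0.0000, 0.0000)
after link 2: o_2 = (-1.5000, 1.0000, -0.8660)
after link 3: o_3 = (-2.3660, 4.0000, -0.3660)
after link 4: o_4 = (-2.2321, 4.0000, 1.8660)

-2.232 4.000 1.866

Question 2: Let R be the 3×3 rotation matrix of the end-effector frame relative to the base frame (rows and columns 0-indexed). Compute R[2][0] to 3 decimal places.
End-effector x-axis (col 0 of R) = (-0.8660,0.0000,0.5000)
R[2][0] = 0.5000

0.500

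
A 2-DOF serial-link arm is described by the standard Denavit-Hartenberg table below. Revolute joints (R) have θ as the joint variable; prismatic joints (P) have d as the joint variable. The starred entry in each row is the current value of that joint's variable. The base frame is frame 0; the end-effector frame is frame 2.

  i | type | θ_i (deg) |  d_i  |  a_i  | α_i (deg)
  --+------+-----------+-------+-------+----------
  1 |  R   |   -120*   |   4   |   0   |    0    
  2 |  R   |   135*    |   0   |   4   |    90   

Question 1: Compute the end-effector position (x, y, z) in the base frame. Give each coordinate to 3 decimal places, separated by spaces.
3.864 1.035 4.000

after link 1: o_1 = (0.0000, 0.0000, 4.0000)
after link 2: o_2 = (3.8637, 1.0353, 4.0000)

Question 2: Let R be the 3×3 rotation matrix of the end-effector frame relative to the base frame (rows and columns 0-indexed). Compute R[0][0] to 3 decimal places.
0.966

End-effector x-axis (col 0 of R) = (0.9659,0.2588,0.0000)
R[0][0] = 0.9659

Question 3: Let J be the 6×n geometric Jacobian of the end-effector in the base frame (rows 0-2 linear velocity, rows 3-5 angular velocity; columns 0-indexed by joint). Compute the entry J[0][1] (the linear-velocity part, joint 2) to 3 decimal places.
axis z_1 = (0.0000,0.0000,1.0000); lever o_n−o_1 = (3.8637,1.0353,0.0000)
cross product → J_v[:, 1] = (-1.0353,3.8637,0.0000)
J_ω[:, 1] = z_1
entry J[0][1] = -1.0353

-1.035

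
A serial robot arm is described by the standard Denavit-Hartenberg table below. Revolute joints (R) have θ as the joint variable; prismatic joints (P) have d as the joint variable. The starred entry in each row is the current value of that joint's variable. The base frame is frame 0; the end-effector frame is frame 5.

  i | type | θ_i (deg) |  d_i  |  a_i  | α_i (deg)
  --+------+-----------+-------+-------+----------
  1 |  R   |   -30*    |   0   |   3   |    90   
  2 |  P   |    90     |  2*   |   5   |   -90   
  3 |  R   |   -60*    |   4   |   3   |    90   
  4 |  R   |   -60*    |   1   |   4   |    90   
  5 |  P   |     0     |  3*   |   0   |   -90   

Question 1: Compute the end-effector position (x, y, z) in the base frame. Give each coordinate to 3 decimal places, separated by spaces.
1.143 -5.949 5.335

after link 1: o_1 = (2.5981, -1.5000, 0.0000)
after link 2: o_2 = (1.5981, -3.2321, 5.0000)
after link 3: o_3 = (-3.1651, -3.4821, 6.5000)
after link 4: o_4 = (-1.2811, -7.1471, 6.6340)
after link 5: o_5 = (1.1429, -5.9486, 5.3349)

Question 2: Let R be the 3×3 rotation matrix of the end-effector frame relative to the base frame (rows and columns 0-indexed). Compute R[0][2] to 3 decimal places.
-0.250

End-effector z-axis (col 2 of R) = (-0.2500,-0.4330,-0.8660)
R[0][2] = -0.2500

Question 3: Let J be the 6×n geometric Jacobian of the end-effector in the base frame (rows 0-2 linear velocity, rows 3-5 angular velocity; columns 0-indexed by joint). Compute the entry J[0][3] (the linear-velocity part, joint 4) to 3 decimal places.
-1.632

axis z_3 = (-0.2500,-0.4330,-0.8660); lever o_n−o_3 = (4.3080,-2.4665,-1.1651)
cross product → J_v[:, 3] = (-1.6316,-4.0221,2.4821)
J_ω[:, 3] = z_3
entry J[0][3] = -1.6316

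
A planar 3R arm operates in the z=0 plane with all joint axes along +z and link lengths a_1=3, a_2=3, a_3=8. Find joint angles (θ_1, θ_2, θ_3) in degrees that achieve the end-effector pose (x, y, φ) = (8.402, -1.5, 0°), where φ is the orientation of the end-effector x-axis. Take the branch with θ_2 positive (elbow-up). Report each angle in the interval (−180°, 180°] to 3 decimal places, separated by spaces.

wrist centre = target − a_3·(cos φ, sin φ) = (0.4020, -1.5000)
cos θ_2 = (2.4116−3²−3²)/(2·3·3) = -0.8660; θ_2 = 149.9996° (elbow-up)
β = atan2(-1.5000,0.4020) = -74.9973°; ψ = atan2(1.5000,0.4019) = 74.9998°
θ_1 = β − ψ = -149.9971°
θ_3 = φ − θ_1 − θ_2 = -0.0025° (wrapped to (-180°,180°])

-149.997 150.000 -0.003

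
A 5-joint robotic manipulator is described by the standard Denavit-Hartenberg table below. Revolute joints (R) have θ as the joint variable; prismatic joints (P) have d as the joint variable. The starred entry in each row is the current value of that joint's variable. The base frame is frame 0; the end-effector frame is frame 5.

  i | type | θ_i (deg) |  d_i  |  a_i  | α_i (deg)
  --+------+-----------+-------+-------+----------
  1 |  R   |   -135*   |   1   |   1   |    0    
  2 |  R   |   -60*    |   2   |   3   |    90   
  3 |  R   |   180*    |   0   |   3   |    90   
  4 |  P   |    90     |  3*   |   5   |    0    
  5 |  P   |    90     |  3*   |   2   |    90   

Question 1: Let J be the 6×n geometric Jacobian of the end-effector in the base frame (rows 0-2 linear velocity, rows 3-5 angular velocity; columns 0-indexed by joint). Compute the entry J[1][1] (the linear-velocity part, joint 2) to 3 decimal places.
axis z_1 = (0.0000,0.0000,1.0000); lever o_n−o_1 = (-0.6378,5.3473,8.0000)
cross product → J_v[:, 1] = (-5.3473,-0.6378,0.0000)
J_ω[:, 1] = z_1
entry J[1][1] = -0.6378

-0.638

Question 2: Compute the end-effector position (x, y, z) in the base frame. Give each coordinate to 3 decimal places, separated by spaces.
-1.345 4.640 9.000

after link 1: o_1 = (-0.7071, -0.7071, 1.0000)
after link 2: o_2 = (-3.6049, 0.0694, 3.0000)
after link 3: o_3 = (-0.7071, -0.7071, 3.0000)
after link 4: o_4 = (0.5870, 4.1225, 6.0000)
after link 5: o_5 = (-1.3449, 4.6402, 9.0000)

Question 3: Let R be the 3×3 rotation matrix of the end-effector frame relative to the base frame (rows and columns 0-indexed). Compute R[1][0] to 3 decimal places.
End-effector x-axis (col 0 of R) = (-0.9659,0.2588,-0.0000)
R[1][0] = 0.2588

0.259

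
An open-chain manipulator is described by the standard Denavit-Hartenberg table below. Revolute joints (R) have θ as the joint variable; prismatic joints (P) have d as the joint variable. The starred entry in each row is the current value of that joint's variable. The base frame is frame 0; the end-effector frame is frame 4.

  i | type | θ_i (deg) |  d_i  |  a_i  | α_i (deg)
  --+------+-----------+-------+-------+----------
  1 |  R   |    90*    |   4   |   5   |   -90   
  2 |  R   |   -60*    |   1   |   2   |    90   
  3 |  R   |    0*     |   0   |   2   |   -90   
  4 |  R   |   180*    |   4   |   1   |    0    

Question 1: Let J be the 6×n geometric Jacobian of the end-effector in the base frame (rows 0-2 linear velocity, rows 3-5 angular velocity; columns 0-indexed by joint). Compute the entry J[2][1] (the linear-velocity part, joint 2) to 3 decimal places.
-1.500

axis z_1 = (-1.0000,0.0000,0.0000); lever o_n−o_1 = (-5.0000,1.5000,2.5981)
cross product → J_v[:, 1] = (0.0000,2.5981,-1.5000)
J_ω[:, 1] = z_1
entry J[2][1] = -1.5000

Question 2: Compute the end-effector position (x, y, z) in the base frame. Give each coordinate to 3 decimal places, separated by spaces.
after link 1: o_1 = (0.0000, 5.0000, 4.0000)
after link 2: o_2 = (-1.0000, 6.0000, 5.7321)
after link 3: o_3 = (-1.0000, 7.0000, 7.4641)
after link 4: o_4 = (-5.0000, 6.5000, 6.5981)

-5.000 6.500 6.598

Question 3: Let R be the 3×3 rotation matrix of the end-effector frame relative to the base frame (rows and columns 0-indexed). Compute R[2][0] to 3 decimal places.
-0.866

End-effector x-axis (col 0 of R) = (-0.0000,-0.5000,-0.8660)
R[2][0] = -0.8660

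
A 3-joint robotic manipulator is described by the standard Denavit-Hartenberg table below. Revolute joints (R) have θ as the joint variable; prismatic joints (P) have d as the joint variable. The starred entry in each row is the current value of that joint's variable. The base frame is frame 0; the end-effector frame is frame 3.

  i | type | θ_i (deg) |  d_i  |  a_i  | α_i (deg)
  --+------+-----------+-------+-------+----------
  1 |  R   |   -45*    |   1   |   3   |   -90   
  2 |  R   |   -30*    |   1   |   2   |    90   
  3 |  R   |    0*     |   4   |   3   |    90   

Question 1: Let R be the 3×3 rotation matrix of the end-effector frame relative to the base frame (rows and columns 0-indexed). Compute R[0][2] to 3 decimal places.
-0.707

End-effector z-axis (col 2 of R) = (-0.7071,-0.7071,0.0000)
R[0][2] = -0.7071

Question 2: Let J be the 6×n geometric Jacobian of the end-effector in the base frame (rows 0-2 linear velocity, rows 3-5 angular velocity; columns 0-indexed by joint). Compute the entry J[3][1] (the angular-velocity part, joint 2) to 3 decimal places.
0.707

axis z_1 = (0.7071,0.7071,0.0000); lever o_n−o_1 = (2.3548,-0.9405,5.9641)
cross product → J_v[:, 1] = (4.2173,-4.2173,-2.3301)
J_ω[:, 1] = z_1
entry J[3][1] = 0.7071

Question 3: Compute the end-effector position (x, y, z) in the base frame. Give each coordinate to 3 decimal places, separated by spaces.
after link 1: o_1 = (2.1213, -2.1213, 1.0000)
after link 2: o_2 = (4.0532, -2.6390, 2.0000)
after link 3: o_3 = (4.4761, -3.0619, 6.9641)

4.476 -3.062 6.964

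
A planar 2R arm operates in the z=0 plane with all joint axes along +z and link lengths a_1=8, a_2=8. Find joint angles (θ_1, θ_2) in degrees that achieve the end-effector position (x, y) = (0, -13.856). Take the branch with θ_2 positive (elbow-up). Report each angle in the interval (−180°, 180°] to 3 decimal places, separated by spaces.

-120.003 60.006

cos θ_2 = (191.9887−8²−8²)/(2·8·8) = 0.4999; θ_2 = 60.0058° (elbow-up)
β = atan2(-13.8560,0.0000) = -90.0000°; ψ = atan2(6.9286,11.9993) = 30.0029°
θ_1 = β − ψ = -120.0029°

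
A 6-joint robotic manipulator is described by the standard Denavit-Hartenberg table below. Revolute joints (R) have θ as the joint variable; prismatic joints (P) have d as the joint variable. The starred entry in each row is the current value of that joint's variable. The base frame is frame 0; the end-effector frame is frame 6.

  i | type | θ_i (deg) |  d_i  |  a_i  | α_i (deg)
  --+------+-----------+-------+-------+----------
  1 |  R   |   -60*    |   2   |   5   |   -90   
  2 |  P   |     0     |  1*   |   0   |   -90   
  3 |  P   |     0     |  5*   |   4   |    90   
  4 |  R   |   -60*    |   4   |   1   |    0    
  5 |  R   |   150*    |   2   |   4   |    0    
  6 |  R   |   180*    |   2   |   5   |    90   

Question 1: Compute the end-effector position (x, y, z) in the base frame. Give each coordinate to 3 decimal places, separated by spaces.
12.544 -3.727 -1.134

after link 1: o_1 = (2.5000, -4.3301, 2.0000)
after link 2: o_2 = (3.3660, -3.8301, 2.0000)
after link 3: o_3 = (5.3660, -7.2942, -3.0000)
after link 4: o_4 = (9.0801, -5.7272, -2.1340)
after link 5: o_5 = (10.8122, -4.7272, -6.1340)
after link 6: o_6 = (12.5442, -3.7272, -1.1340)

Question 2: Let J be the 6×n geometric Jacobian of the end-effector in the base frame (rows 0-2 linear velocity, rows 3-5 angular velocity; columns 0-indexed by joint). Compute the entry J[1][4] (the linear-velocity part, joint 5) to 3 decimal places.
-0.866

axis z_4 = (0.8660,0.5000,0.0000); lever o_n−o_4 = (3.4641,2.0000,1.0000)
cross product → J_v[:, 4] = (0.5000,-0.8660,0.0000)
J_ω[:, 4] = z_4
entry J[1][4] = -0.8660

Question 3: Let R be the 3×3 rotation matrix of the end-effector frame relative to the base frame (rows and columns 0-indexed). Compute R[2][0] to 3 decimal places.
End-effector x-axis (col 0 of R) = (-0.0000,-0.0000,1.0000)
R[2][0] = 1.0000

1.000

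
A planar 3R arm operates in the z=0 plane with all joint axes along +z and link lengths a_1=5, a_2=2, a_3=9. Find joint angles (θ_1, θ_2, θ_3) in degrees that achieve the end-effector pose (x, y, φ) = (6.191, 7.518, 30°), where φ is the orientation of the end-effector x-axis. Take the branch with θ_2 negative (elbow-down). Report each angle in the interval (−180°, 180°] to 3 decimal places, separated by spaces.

wrist centre = target − a_3·(cos φ, sin φ) = (-1.6032, 3.0180)
cos θ_2 = (11.6787−5²−2²)/(2·5·2) = -0.8661; θ_2 = -150.0047° (elbow-down)
β = atan2(3.0180,-1.6032) = 117.9782°; ψ = atan2(-0.9999,3.2679) = -17.0123°
θ_1 = β − ψ = 134.9906°
θ_3 = φ − θ_1 − θ_2 = 45.0142° (wrapped to (-180°,180°])

134.991 -150.005 45.014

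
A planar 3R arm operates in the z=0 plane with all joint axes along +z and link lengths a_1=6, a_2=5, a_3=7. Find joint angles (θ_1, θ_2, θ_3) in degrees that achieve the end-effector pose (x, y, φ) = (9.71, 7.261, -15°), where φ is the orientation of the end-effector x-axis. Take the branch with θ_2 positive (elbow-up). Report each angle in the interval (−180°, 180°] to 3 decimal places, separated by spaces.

45.005 59.991 -119.996

wrist centre = target − a_3·(cos φ, sin φ) = (2.9485, 9.0727)
cos θ_2 = (91.0083−6²−5²)/(2·6·5) = 0.5001; θ_2 = 59.9909° (elbow-up)
β = atan2(9.0727,2.9485) = 71.9965°; ψ = atan2(4.3297,8.5007) = 26.9915°
θ_1 = β − ψ = 45.0050°
θ_3 = φ − θ_1 − θ_2 = -119.9959° (wrapped to (-180°,180°])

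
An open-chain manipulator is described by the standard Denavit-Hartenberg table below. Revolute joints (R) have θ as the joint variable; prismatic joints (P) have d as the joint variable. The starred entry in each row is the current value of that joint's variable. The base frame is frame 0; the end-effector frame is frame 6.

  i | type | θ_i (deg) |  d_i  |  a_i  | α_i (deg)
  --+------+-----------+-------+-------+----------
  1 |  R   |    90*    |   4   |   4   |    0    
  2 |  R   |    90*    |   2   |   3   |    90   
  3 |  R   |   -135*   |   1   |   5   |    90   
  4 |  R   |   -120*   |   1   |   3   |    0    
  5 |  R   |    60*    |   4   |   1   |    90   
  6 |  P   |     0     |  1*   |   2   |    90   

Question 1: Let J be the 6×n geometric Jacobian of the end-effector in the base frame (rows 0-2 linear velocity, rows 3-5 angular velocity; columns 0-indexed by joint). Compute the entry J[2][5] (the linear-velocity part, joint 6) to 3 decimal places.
prismatic axis z_5 = (-0.6124,-0.5000,0.6124)
J_v[:, 5] = z_5; J_ω[:, 5] = (0,0,0)
entry J[2][5] = 0.6124

0.612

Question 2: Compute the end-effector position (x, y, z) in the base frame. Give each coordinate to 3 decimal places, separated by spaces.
3.459 -0.696 6.612

after link 1: o_1 = (0.0000, 4.0000, 4.0000)
after link 2: o_2 = (-3.0000, 4.0000, 6.0000)
after link 3: o_3 = (0.5355, 5.0000, 2.4645)
after link 4: o_4 = (0.1820, 2.4019, 4.2322)
after link 5: o_5 = (3.3640, 1.5359, 6.7071)
after link 6: o_6 = (3.4587, -0.6962, 6.6124)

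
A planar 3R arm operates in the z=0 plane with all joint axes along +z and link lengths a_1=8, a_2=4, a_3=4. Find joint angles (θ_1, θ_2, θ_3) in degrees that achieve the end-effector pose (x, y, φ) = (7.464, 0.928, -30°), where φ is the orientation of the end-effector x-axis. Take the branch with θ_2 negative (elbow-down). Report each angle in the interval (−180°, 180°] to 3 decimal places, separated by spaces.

59.997 -150.004 60.006

wrist centre = target − a_3·(cos φ, sin φ) = (3.9999, 2.9280)
cos θ_2 = (24.5724−8²−4²)/(2·8·4) = -0.8661; θ_2 = -150.0036° (elbow-down)
β = atan2(2.9280,3.9999) = 36.2048°; ψ = atan2(-1.9998,4.5358) = -23.7923°
θ_1 = β − ψ = 59.9971°
θ_3 = φ − θ_1 − θ_2 = 60.0065° (wrapped to (-180°,180°])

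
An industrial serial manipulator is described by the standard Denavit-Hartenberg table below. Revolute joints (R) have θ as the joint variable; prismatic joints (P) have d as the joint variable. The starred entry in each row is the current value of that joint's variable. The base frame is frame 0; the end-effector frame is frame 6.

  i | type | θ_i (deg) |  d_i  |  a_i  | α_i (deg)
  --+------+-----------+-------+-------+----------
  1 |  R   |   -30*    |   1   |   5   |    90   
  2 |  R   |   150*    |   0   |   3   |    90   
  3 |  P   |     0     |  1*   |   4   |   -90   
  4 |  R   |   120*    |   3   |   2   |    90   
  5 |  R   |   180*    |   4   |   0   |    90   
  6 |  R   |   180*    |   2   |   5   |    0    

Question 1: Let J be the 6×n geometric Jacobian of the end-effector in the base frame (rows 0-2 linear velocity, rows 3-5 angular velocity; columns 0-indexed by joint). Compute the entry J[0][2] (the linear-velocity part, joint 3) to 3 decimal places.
prismatic axis z_2 = (0.4330,-0.2500,0.8660)
J_v[:, 2] = z_2; J_ω[:, 2] = (0,0,0)
entry J[0][2] = 0.4330

0.433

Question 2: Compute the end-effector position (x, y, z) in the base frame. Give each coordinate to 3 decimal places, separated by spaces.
after link 1: o_1 = (4.3301, -2.5000, 1.0000)
after link 2: o_2 = (2.0801, -1.2010, 2.5000)
after link 3: o_3 = (-0.4869, 0.2811, 5.3660)
after link 4: o_4 = (-1.9869, -2.3170, 3.3660)
after link 5: o_5 = (-5.4510, -0.3170, 3.3660)
after link 6: o_6 = (-6.4510, -2.0490, -1.6340)

-6.451 -2.049 -1.634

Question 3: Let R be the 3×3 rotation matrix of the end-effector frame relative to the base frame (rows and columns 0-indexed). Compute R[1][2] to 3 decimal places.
End-effector z-axis (col 2 of R) = (-0.5000,-0.8660,-0.0000)
R[1][2] = -0.8660

-0.866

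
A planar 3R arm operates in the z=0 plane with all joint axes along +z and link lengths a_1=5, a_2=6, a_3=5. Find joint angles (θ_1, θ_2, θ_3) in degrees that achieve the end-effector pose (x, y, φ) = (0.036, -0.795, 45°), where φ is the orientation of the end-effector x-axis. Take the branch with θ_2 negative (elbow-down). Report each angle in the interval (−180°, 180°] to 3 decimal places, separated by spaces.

wrist centre = target − a_3·(cos φ, sin φ) = (-3.4995, -4.3305)
cos θ_2 = (31.0003−5²−6²)/(2·5·6) = -0.5000; θ_2 = -119.9997° (elbow-down)
β = atan2(-4.3305,-3.4995) = -128.9419°; ψ = atan2(-5.1962,2.0000) = -68.9481°
θ_1 = β − ψ = -59.9938°
θ_3 = φ − θ_1 − θ_2 = -135.0065° (wrapped to (-180°,180°])

-59.994 -120.000 -135.006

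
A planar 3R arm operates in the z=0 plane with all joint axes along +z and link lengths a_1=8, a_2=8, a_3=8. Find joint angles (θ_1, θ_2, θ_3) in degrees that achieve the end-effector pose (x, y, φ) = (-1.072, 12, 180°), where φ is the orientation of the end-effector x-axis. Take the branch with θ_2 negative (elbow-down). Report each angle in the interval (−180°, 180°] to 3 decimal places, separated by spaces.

90.001 -60.001 150.000

wrist centre = target − a_3·(cos φ, sin φ) = (6.9280, 12.0000)
cos θ_2 = (191.9972−8²−8²)/(2·8·8) = 0.5000; θ_2 = -60.0015° (elbow-down)
β = atan2(12.0000,6.9280) = 60.0007°; ψ = atan2(-6.9283,11.9998) = -30.0007°
θ_1 = β − ψ = 90.0015°
θ_3 = φ − θ_1 − θ_2 = 150.0000° (wrapped to (-180°,180°])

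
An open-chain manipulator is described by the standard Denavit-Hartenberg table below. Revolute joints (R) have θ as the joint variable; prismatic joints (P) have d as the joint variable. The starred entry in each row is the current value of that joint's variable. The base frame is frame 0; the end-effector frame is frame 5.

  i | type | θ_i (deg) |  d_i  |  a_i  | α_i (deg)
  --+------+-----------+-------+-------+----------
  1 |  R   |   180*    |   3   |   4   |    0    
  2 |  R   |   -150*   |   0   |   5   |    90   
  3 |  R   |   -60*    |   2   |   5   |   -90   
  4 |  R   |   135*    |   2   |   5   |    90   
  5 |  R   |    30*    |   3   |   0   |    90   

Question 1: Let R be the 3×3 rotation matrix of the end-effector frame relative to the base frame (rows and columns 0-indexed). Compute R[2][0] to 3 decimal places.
0.780

End-effector x-axis (col 0 of R) = (-0.1964,0.5937,0.7803)
R[2][0] = 0.7803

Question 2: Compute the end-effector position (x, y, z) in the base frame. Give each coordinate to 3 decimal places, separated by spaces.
1.554 7.429 0.895

after link 1: o_1 = (-4.0000, 0.0000, 3.0000)
after link 2: o_2 = (0.3301, 2.5000, 3.0000)
after link 3: o_3 = (3.4952, 2.0179, -1.3301)
after link 4: o_4 = (1.6965, 5.0620, 2.7317)
after link 5: o_5 = (1.5544, 7.4294, 0.8946)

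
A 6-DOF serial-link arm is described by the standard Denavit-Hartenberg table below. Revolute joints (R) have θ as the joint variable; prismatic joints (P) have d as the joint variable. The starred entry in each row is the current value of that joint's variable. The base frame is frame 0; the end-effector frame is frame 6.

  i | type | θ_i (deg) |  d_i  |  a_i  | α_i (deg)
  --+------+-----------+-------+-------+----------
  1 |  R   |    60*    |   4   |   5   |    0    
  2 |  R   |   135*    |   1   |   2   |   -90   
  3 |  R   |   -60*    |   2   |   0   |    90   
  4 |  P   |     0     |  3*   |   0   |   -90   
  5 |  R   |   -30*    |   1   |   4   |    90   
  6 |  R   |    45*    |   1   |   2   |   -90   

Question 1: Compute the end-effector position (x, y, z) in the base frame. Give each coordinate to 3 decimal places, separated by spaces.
after link 1: o_1 = (2.5000, 4.3301, 4.0000)
after link 2: o_2 = (0.5681, 3.8125, 5.0000)
after link 3: o_3 = (1.0858, 1.8806, 5.0000)
after link 4: o_4 = (3.5953, 2.5531, 6.5000)
after link 5: o_5 = (3.8542, 1.5871, 10.5000)
after link 6: o_6 = (5.1861, 0.4799, 11.9142)

5.186 0.480 11.914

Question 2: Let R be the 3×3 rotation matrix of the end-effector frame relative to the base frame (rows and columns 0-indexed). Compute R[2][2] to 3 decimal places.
-0.707

End-effector z-axis (col 2 of R) = (0.1830,-0.6830,-0.7071)
R[2][2] = -0.7071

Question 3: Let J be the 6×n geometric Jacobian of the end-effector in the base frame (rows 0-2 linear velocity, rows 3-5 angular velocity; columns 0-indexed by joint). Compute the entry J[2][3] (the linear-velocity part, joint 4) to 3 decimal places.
0.500

prismatic axis z_3 = (0.8365,0.2241,0.5000)
J_v[:, 3] = z_3; J_ω[:, 3] = (0,0,0)
entry J[2][3] = 0.5000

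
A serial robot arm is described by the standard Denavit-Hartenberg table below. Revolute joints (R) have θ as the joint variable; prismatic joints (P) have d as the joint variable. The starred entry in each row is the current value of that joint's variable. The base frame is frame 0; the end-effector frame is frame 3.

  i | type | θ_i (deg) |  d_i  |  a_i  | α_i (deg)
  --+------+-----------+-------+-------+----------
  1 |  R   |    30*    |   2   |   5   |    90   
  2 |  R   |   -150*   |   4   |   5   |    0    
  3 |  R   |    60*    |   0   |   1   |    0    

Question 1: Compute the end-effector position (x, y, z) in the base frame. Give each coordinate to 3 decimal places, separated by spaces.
2.580 -3.129 -1.500

after link 1: o_1 = (4.3301, 2.5000, 2.0000)
after link 2: o_2 = (2.5801, -3.1292, -0.5000)
after link 3: o_3 = (2.5801, -3.1292, -1.5000)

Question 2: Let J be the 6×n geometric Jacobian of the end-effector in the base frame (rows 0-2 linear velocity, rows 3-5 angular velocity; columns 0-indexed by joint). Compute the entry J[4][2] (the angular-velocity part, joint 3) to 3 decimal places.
-0.866

axis z_2 = (0.5000,-0.8660,0.0000); lever o_n−o_2 = (-0.0000,0.0000,-1.0000)
cross product → J_v[:, 2] = (0.8660,0.5000,-0.0000)
J_ω[:, 2] = z_2
entry J[4][2] = -0.8660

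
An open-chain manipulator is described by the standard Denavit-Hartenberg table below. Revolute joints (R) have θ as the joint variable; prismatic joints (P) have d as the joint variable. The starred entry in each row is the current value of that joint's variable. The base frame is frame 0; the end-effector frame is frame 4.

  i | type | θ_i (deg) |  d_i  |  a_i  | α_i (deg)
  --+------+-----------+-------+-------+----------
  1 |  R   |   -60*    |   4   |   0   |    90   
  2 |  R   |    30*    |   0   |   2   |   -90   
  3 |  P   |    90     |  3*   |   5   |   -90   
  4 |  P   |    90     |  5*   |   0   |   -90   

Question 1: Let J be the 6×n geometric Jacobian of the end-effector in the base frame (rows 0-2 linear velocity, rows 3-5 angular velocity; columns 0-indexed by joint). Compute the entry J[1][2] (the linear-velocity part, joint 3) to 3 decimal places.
0.433

prismatic axis z_2 = (-0.2500,0.4330,0.8660)
J_v[:, 2] = z_2; J_ω[:, 2] = (0,0,0)
entry J[1][2] = 0.4330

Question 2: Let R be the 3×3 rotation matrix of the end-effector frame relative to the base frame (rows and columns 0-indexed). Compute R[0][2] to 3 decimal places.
-0.866

End-effector z-axis (col 2 of R) = (-0.8660,-0.5000,-0.0000)
R[0][2] = -0.8660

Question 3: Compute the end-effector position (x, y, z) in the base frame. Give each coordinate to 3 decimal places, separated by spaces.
2.281 6.049 5.098

after link 1: o_1 = (0.0000, 0.0000, 4.0000)
after link 2: o_2 = (0.8660, -1.5000, 5.0000)
after link 3: o_3 = (4.4462, 2.2990, 7.5981)
after link 4: o_4 = (2.2811, 6.0490, 5.0981)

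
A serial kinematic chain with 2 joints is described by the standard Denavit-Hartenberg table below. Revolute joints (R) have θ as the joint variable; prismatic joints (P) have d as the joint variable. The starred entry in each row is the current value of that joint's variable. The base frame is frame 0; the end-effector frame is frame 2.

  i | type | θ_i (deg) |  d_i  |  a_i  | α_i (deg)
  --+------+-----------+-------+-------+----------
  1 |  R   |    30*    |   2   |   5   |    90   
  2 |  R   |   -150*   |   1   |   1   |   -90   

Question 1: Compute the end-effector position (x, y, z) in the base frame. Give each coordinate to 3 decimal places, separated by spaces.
after link 1: o_1 = (4.3301, 2.5000, 2.0000)
after link 2: o_2 = (4.0801, 1.2010, 1.5000)

4.080 1.201 1.500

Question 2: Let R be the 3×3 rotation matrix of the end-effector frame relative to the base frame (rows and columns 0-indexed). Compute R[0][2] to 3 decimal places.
0.433

End-effector z-axis (col 2 of R) = (0.4330,0.2500,-0.8660)
R[0][2] = 0.4330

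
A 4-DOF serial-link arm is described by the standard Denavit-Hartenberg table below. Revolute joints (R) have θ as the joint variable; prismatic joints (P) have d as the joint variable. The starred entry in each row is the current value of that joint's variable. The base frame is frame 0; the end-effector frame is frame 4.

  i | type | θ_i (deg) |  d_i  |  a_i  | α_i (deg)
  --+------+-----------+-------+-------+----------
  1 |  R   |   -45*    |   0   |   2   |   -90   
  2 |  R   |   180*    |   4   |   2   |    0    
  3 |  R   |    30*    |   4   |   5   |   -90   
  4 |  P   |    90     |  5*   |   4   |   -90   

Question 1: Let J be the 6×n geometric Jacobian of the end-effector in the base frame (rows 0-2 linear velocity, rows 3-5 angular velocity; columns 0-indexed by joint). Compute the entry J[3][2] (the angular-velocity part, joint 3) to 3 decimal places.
0.707

axis z_2 = (0.7071,0.7071,0.0000); lever o_n−o_2 = (-1.2941,1.2941,6.8301)
cross product → J_v[:, 2] = (4.8296,-4.8296,1.8301)
J_ω[:, 2] = z_2
entry J[3][2] = 0.7071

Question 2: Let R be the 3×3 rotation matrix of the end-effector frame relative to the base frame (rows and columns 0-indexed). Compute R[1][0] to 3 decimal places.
-0.707

End-effector x-axis (col 0 of R) = (-0.7071,-0.7071,0.0000)
R[1][0] = -0.7071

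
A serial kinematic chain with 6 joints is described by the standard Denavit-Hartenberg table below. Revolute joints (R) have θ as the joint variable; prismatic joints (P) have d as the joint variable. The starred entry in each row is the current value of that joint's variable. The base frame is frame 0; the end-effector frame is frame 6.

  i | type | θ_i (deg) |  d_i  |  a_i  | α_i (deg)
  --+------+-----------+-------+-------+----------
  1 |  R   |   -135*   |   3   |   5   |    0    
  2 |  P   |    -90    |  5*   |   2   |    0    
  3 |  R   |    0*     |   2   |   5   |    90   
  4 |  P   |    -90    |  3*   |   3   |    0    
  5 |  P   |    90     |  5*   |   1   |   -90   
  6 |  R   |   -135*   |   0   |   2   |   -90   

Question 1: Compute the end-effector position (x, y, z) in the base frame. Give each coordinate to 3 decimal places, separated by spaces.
-1.536 7.778 7.000

after link 1: o_1 = (-3.5355, -3.5355, 3.0000)
after link 2: o_2 = (-4.9497, -2.1213, 8.0000)
after link 3: o_3 = (-8.4853, 1.4142, 10.0000)
after link 4: o_4 = (-6.3640, 3.5355, 7.0000)
after link 5: o_5 = (-3.5355, 7.7782, 7.0000)
after link 6: o_6 = (-1.5355, 7.7782, 7.0000)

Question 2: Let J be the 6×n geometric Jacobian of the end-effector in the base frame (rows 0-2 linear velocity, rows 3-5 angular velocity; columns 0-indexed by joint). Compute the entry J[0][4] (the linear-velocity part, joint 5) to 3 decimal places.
0.707

prismatic axis z_4 = (0.7071,0.7071,0.0000)
J_v[:, 4] = z_4; J_ω[:, 4] = (0,0,0)
entry J[0][4] = 0.7071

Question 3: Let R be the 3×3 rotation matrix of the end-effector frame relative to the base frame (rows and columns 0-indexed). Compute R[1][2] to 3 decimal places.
End-effector z-axis (col 2 of R) = (-0.0000,1.0000,0.0000)
R[1][2] = 1.0000

1.000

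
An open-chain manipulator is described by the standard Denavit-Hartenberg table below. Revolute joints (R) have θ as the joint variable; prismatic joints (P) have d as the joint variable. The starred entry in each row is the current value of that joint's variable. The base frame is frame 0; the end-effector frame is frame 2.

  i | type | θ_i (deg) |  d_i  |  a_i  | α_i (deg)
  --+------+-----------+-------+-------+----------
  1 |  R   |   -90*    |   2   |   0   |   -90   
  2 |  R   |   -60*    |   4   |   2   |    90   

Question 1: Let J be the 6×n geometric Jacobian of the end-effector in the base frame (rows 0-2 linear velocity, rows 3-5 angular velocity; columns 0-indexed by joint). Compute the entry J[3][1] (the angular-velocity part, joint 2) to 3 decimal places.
axis z_1 = (1.0000,0.0000,0.0000); lever o_n−o_1 = (4.0000,-1.0000,1.7321)
cross product → J_v[:, 1] = (0.0000,-1.7321,-1.0000)
J_ω[:, 1] = z_1
entry J[3][1] = 1.0000

1.000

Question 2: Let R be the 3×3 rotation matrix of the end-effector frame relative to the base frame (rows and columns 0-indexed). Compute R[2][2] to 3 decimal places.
End-effector z-axis (col 2 of R) = (-0.0000,0.8660,0.5000)
R[2][2] = 0.5000

0.500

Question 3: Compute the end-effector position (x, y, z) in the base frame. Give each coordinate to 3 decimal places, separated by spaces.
4.000 -1.000 3.732

after link 1: o_1 = (0.0000, 0.0000, 2.0000)
after link 2: o_2 = (4.0000, -1.0000, 3.7321)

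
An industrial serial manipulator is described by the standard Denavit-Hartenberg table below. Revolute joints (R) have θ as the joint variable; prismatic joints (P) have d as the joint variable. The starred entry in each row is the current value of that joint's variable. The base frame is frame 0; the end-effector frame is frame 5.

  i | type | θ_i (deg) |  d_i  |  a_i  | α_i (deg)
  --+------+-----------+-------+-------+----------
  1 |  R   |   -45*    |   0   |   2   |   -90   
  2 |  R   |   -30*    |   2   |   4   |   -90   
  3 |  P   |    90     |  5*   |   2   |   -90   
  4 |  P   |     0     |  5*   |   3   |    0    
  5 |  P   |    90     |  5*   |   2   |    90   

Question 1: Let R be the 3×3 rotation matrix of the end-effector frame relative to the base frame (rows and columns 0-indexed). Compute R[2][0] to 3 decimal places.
0.866

End-effector x-axis (col 0 of R) = (-0.3536,0.3536,0.8660)
R[2][0] = 0.8660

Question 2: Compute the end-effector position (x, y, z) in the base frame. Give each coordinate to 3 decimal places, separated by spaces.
-3.321 -0.922 -5.598

after link 1: o_1 = (1.4142, -1.4142, 0.0000)
after link 2: o_2 = (5.2779, -2.4495, 2.0000)
after link 3: o_3 = (5.6315, -5.6315, -2.3301)
after link 4: o_4 = (0.4483, -4.6909, -4.8301)
after link 5: o_5 = (-3.3207, -0.9220, -5.5981)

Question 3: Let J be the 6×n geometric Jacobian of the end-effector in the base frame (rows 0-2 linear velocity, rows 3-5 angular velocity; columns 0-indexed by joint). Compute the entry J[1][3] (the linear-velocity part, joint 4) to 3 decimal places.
prismatic axis z_3 = (-0.6124,0.6124,-0.5000)
J_v[:, 3] = z_3; J_ω[:, 3] = (0,0,0)
entry J[1][3] = 0.6124

0.612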